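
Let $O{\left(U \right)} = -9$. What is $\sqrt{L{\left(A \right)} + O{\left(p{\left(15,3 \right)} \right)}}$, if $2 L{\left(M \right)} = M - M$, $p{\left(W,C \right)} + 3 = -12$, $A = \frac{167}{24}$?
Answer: $3 i \approx 3.0 i$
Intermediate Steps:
$A = \frac{167}{24}$ ($A = 167 \cdot \frac{1}{24} = \frac{167}{24} \approx 6.9583$)
$p{\left(W,C \right)} = -15$ ($p{\left(W,C \right)} = -3 - 12 = -15$)
$L{\left(M \right)} = 0$ ($L{\left(M \right)} = \frac{M - M}{2} = \frac{1}{2} \cdot 0 = 0$)
$\sqrt{L{\left(A \right)} + O{\left(p{\left(15,3 \right)} \right)}} = \sqrt{0 - 9} = \sqrt{-9} = 3 i$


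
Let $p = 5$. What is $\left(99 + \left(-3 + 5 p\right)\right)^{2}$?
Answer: $14641$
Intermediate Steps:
$\left(99 + \left(-3 + 5 p\right)\right)^{2} = \left(99 + \left(-3 + 5 \cdot 5\right)\right)^{2} = \left(99 + \left(-3 + 25\right)\right)^{2} = \left(99 + 22\right)^{2} = 121^{2} = 14641$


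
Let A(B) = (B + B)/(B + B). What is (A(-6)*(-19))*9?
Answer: -171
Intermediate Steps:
A(B) = 1 (A(B) = (2*B)/((2*B)) = (2*B)*(1/(2*B)) = 1)
(A(-6)*(-19))*9 = (1*(-19))*9 = -19*9 = -171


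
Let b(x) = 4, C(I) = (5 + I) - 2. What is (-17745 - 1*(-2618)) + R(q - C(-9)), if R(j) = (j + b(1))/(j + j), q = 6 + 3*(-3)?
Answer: -90755/6 ≈ -15126.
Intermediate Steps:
C(I) = 3 + I
q = -3 (q = 6 - 9 = -3)
R(j) = (4 + j)/(2*j) (R(j) = (j + 4)/(j + j) = (4 + j)/((2*j)) = (4 + j)*(1/(2*j)) = (4 + j)/(2*j))
(-17745 - 1*(-2618)) + R(q - C(-9)) = (-17745 - 1*(-2618)) + (4 + (-3 - (3 - 9)))/(2*(-3 - (3 - 9))) = (-17745 + 2618) + (4 + (-3 - 1*(-6)))/(2*(-3 - 1*(-6))) = -15127 + (4 + (-3 + 6))/(2*(-3 + 6)) = -15127 + (1/2)*(4 + 3)/3 = -15127 + (1/2)*(1/3)*7 = -15127 + 7/6 = -90755/6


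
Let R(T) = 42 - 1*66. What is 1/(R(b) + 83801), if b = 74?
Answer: 1/83777 ≈ 1.1936e-5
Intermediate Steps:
R(T) = -24 (R(T) = 42 - 66 = -24)
1/(R(b) + 83801) = 1/(-24 + 83801) = 1/83777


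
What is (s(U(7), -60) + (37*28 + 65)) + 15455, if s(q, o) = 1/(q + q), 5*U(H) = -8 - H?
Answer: 99335/6 ≈ 16556.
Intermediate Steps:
U(H) = -8/5 - H/5 (U(H) = (-8 - H)/5 = -8/5 - H/5)
s(q, o) = 1/(2*q)
(s(U(7), -60) + (37*28 + 65)) + 15455 = (1/(2*(-8/5 - ⅕*7)) + (37*28 + 65)) + 15455 = (1/(2*(-8/5 - 7/5)) + (1036 + 65)) + 15455 = ((½)/(-3) + 1101) + 15455 = ((½)*(-⅓) + 1101) + 15455 = (-⅙ + 1101) + 15455 = 6605/6 + 15455 = 99335/6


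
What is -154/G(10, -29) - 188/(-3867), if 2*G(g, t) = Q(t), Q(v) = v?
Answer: 1196488/112143 ≈ 10.669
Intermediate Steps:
G(g, t) = t/2
-154/G(10, -29) - 188/(-3867) = -154/((1/2)*(-29)) - 188/(-3867) = -154/(-29/2) - 188*(-1/3867) = -154*(-2/29) + 188/3867 = 308/29 + 188/3867 = 1196488/112143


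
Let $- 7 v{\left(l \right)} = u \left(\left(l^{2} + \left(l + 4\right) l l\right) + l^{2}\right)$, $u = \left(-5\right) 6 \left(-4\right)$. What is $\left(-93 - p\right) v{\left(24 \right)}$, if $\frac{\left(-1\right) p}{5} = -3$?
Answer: $\frac{223948800}{7} \approx 3.1993 \cdot 10^{7}$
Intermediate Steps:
$p = 15$ ($p = \left(-5\right) \left(-3\right) = 15$)
$u = 120$ ($u = \left(-30\right) \left(-4\right) = 120$)
$v{\left(l \right)} = - \frac{240 l^{2}}{7} - \frac{120 l^{2} \left(4 + l\right)}{7}$ ($v{\left(l \right)} = - \frac{120 \left(\left(l^{2} + \left(l + 4\right) l l\right) + l^{2}\right)}{7} = - \frac{120 \left(\left(l^{2} + \left(4 + l\right) l l\right) + l^{2}\right)}{7} = - \frac{120 \left(\left(l^{2} + l \left(4 + l\right) l\right) + l^{2}\right)}{7} = - \frac{120 \left(\left(l^{2} + l^{2} \left(4 + l\right)\right) + l^{2}\right)}{7} = - \frac{120 \left(2 l^{2} + l^{2} \left(4 + l\right)\right)}{7} = - \frac{240 l^{2} + 120 l^{2} \left(4 + l\right)}{7} = - \frac{240 l^{2}}{7} - \frac{120 l^{2} \left(4 + l\right)}{7}$)
$\left(-93 - p\right) v{\left(24 \right)} = \left(-93 - 15\right) \frac{120 \cdot 24^{2} \left(-6 - 24\right)}{7} = \left(-93 - 15\right) \frac{120}{7} \cdot 576 \left(-6 - 24\right) = - 108 \cdot \frac{120}{7} \cdot 576 \left(-30\right) = \left(-108\right) \left(- \frac{2073600}{7}\right) = \frac{223948800}{7}$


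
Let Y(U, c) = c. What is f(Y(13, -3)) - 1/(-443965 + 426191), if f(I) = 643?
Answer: 11428683/17774 ≈ 643.00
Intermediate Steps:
f(Y(13, -3)) - 1/(-443965 + 426191) = 643 - 1/(-443965 + 426191) = 643 - 1/(-17774) = 643 - 1*(-1/17774) = 643 + 1/17774 = 11428683/17774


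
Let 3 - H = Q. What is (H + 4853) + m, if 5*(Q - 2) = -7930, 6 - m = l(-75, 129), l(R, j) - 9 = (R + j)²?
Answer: 3521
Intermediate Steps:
l(R, j) = 9 + (R + j)²
m = -2919 (m = 6 - (9 + (-75 + 129)²) = 6 - (9 + 54²) = 6 - (9 + 2916) = 6 - 1*2925 = 6 - 2925 = -2919)
Q = -1584 (Q = 2 + (⅕)*(-7930) = 2 - 1586 = -1584)
H = 1587 (H = 3 - 1*(-1584) = 3 + 1584 = 1587)
(H + 4853) + m = (1587 + 4853) - 2919 = 6440 - 2919 = 3521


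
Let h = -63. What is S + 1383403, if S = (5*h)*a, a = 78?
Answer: 1358833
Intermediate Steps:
S = -24570 (S = (5*(-63))*78 = -315*78 = -24570)
S + 1383403 = -24570 + 1383403 = 1358833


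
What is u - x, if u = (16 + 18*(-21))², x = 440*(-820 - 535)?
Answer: 727244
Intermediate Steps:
x = -596200 (x = 440*(-1355) = -596200)
u = 131044 (u = (16 - 378)² = (-362)² = 131044)
u - x = 131044 - 1*(-596200) = 131044 + 596200 = 727244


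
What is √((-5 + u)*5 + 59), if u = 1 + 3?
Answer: 3*√6 ≈ 7.3485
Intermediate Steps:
u = 4
√((-5 + u)*5 + 59) = √((-5 + 4)*5 + 59) = √(-1*5 + 59) = √(-5 + 59) = √54 = 3*√6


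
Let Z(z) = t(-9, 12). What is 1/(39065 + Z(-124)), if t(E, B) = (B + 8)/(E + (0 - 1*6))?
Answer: 3/117191 ≈ 2.5599e-5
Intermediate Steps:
t(E, B) = (8 + B)/(-6 + E) (t(E, B) = (8 + B)/(E + (0 - 6)) = (8 + B)/(E - 6) = (8 + B)/(-6 + E))
Z(z) = -4/3 (Z(z) = (8 + 12)/(-6 - 9) = 20/(-15) = -1/15*20 = -4/3)
1/(39065 + Z(-124)) = 1/(39065 - 4/3) = 1/(117191/3) = 3/117191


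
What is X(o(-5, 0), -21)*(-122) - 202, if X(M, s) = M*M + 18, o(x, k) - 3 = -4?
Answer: -2520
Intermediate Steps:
o(x, k) = -1 (o(x, k) = 3 - 4 = -1)
X(M, s) = 18 + M**2 (X(M, s) = M**2 + 18 = 18 + M**2)
X(o(-5, 0), -21)*(-122) - 202 = (18 + (-1)**2)*(-122) - 202 = (18 + 1)*(-122) - 202 = 19*(-122) - 202 = -2318 - 202 = -2520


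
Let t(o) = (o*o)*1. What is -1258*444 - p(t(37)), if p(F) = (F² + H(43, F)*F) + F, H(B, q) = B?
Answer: -2492949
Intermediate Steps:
t(o) = o² (t(o) = o²*1 = o²)
p(F) = F² + 44*F (p(F) = (F² + 43*F) + F = F² + 44*F)
-1258*444 - p(t(37)) = -1258*444 - 37²*(44 + 37²) = -558552 - 1369*(44 + 1369) = -558552 - 1369*1413 = -558552 - 1*1934397 = -558552 - 1934397 = -2492949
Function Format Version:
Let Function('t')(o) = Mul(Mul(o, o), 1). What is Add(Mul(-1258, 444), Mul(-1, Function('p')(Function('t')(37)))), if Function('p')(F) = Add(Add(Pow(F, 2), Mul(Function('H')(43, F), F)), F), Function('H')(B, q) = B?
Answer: -2492949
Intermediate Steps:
Function('t')(o) = Pow(o, 2) (Function('t')(o) = Mul(Pow(o, 2), 1) = Pow(o, 2))
Function('p')(F) = Add(Pow(F, 2), Mul(44, F)) (Function('p')(F) = Add(Add(Pow(F, 2), Mul(43, F)), F) = Add(Pow(F, 2), Mul(44, F)))
Add(Mul(-1258, 444), Mul(-1, Function('p')(Function('t')(37)))) = Add(Mul(-1258, 444), Mul(-1, Mul(Pow(37, 2), Add(44, Pow(37, 2))))) = Add(-558552, Mul(-1, Mul(1369, Add(44, 1369)))) = Add(-558552, Mul(-1, Mul(1369, 1413))) = Add(-558552, Mul(-1, 1934397)) = Add(-558552, -1934397) = -2492949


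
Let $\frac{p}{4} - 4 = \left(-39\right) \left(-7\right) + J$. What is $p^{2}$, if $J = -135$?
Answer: $322624$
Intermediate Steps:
$p = 568$ ($p = 16 + 4 \left(\left(-39\right) \left(-7\right) - 135\right) = 16 + 4 \left(273 - 135\right) = 16 + 4 \cdot 138 = 16 + 552 = 568$)
$p^{2} = 568^{2} = 322624$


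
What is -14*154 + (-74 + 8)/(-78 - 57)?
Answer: -96998/45 ≈ -2155.5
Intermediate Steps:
-14*154 + (-74 + 8)/(-78 - 57) = -2156 - 66/(-135) = -2156 - 66*(-1/135) = -2156 + 22/45 = -96998/45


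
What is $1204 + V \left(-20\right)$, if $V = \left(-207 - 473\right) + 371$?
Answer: $7384$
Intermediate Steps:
$V = -309$ ($V = -680 + 371 = -309$)
$1204 + V \left(-20\right) = 1204 - -6180 = 1204 + 6180 = 7384$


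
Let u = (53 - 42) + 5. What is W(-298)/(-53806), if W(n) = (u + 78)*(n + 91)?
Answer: 9729/26903 ≈ 0.36163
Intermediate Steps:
u = 16 (u = 11 + 5 = 16)
W(n) = 8554 + 94*n (W(n) = (16 + 78)*(n + 91) = 94*(91 + n) = 8554 + 94*n)
W(-298)/(-53806) = (8554 + 94*(-298))/(-53806) = (8554 - 28012)*(-1/53806) = -19458*(-1/53806) = 9729/26903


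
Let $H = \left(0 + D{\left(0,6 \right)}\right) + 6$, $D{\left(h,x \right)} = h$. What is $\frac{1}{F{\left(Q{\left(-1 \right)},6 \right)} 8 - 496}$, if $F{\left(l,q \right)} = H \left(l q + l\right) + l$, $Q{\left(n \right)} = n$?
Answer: $- \frac{1}{840} \approx -0.0011905$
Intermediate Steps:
$H = 6$ ($H = \left(0 + 0\right) + 6 = 0 + 6 = 6$)
$F{\left(l,q \right)} = 7 l + 6 l q$ ($F{\left(l,q \right)} = 6 \left(l q + l\right) + l = 6 \left(l + l q\right) + l = \left(6 l + 6 l q\right) + l = 7 l + 6 l q$)
$\frac{1}{F{\left(Q{\left(-1 \right)},6 \right)} 8 - 496} = \frac{1}{- (7 + 6 \cdot 6) 8 - 496} = \frac{1}{- (7 + 36) 8 - 496} = \frac{1}{\left(-1\right) 43 \cdot 8 - 496} = \frac{1}{\left(-43\right) 8 - 496} = \frac{1}{-344 - 496} = \frac{1}{-840} = - \frac{1}{840}$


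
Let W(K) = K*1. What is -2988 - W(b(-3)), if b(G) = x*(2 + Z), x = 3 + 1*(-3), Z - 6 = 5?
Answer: -2988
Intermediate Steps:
Z = 11 (Z = 6 + 5 = 11)
x = 0 (x = 3 - 3 = 0)
b(G) = 0 (b(G) = 0*(2 + 11) = 0*13 = 0)
W(K) = K
-2988 - W(b(-3)) = -2988 - 1*0 = -2988 + 0 = -2988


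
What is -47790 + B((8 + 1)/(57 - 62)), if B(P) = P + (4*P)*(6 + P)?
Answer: -1195551/25 ≈ -47822.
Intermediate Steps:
B(P) = P + 4*P*(6 + P)
-47790 + B((8 + 1)/(57 - 62)) = -47790 + ((8 + 1)/(57 - 62))*(25 + 4*((8 + 1)/(57 - 62))) = -47790 + (9/(-5))*(25 + 4*(9/(-5))) = -47790 + (9*(-⅕))*(25 + 4*(9*(-⅕))) = -47790 - 9*(25 + 4*(-9/5))/5 = -47790 - 9*(25 - 36/5)/5 = -47790 - 9/5*89/5 = -47790 - 801/25 = -1195551/25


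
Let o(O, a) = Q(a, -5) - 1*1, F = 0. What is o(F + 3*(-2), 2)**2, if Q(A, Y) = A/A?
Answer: 0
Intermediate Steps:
Q(A, Y) = 1
o(O, a) = 0 (o(O, a) = 1 - 1*1 = 1 - 1 = 0)
o(F + 3*(-2), 2)**2 = 0**2 = 0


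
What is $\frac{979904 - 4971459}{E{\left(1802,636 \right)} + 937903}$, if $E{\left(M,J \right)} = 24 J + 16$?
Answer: $- \frac{3991555}{953183} \approx -4.1876$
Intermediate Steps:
$E{\left(M,J \right)} = 16 + 24 J$
$\frac{979904 - 4971459}{E{\left(1802,636 \right)} + 937903} = \frac{979904 - 4971459}{\left(16 + 24 \cdot 636\right) + 937903} = - \frac{3991555}{\left(16 + 15264\right) + 937903} = - \frac{3991555}{15280 + 937903} = - \frac{3991555}{953183}$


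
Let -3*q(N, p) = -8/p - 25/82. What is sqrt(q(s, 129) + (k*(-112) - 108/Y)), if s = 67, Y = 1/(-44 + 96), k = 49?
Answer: I*sqrt(1242458224330)/10578 ≈ 105.38*I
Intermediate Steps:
Y = 1/52 ≈ 0.019231
q(N, p) = 25/246 + 8/(3*p) (q(N, p) = -(-8/p - 25/82)/3 = -(-25/82 - 8/p)/3 = 25/246 + 8/(3*p))
sqrt(q(s, 129) + (k*(-112) - 108/Y)) = sqrt((1/246)*(656 + 25*129)/129 + (49*(-112) - 108/1/52)) = sqrt((1/246)*(1/129)*(656 + 3225) + (-5488 - 108*52)) = sqrt((1/246)*(1/129)*3881 + (-5488 - 5616)) = sqrt(3881/31734 - 11104) = sqrt(-352370455/31734) = I*sqrt(1242458224330)/10578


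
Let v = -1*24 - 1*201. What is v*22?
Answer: -4950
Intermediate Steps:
v = -225 (v = -24 - 201 = -225)
v*22 = -225*22 = -4950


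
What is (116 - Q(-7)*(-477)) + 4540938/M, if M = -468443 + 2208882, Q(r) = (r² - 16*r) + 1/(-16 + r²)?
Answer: 1472812912996/19144829 ≈ 76930.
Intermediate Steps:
Q(r) = r² + 1/(-16 + r²) - 16*r
M = 1740439
(116 - Q(-7)*(-477)) + 4540938/M = (116 - (1 + (-7)⁴ - 16*(-7)² - 16*(-7)³ + 256*(-7))/(-16 + (-7)²)*(-477)) + 4540938/1740439 = (116 - (1 + 2401 - 16*49 - 16*(-343) - 1792)/(-16 + 49)*(-477)) + 4540938*(1/1740439) = (116 - (1 + 2401 - 784 + 5488 - 1792)/33*(-477)) + 4540938/1740439 = (116 - 5314/33*(-477)) + 4540938/1740439 = (116 + 844926/11) + 4540938/1740439 = 846202/11 + 4540938/1740439 = 1472812912996/19144829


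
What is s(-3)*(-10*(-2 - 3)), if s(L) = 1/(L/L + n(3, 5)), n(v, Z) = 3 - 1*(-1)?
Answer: 10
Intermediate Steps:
n(v, Z) = 4 (n(v, Z) = 3 + 1 = 4)
s(L) = 1/5 (s(L) = 1/(L/L + 4) = 1/(1 + 4) = 1/5)
s(-3)*(-10*(-2 - 3)) = (-10*(-2 - 3))/5 = (-10*(-5))/5 = (1/5)*50 = 10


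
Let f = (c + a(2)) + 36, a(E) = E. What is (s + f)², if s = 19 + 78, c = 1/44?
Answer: 35295481/1936 ≈ 18231.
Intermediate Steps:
c = 1/44 ≈ 0.022727
s = 97
f = 1673/44 (f = (1/44 + 2) + 36 = 89/44 + 36 = 1673/44 ≈ 38.023)
(s + f)² = (97 + 1673/44)² = (5941/44)² = 35295481/1936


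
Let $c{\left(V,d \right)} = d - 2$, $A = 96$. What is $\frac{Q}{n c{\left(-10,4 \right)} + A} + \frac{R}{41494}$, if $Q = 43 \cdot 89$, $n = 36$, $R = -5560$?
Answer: $\frac{78931729}{3485496} \approx 22.646$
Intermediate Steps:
$c{\left(V,d \right)} = -2 + d$
$Q = 3827$
$\frac{Q}{n c{\left(-10,4 \right)} + A} + \frac{R}{41494} = \frac{3827}{36 \left(-2 + 4\right) + 96} - \frac{5560}{41494} = \frac{3827}{36 \cdot 2 + 96} - \frac{2780}{20747} = \frac{3827}{72 + 96} - \frac{2780}{20747} = \frac{3827}{168} - \frac{2780}{20747} = \frac{78931729}{3485496}$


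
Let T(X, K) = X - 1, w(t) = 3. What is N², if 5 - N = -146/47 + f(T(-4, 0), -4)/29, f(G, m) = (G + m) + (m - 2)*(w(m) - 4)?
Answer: 125216100/1857769 ≈ 67.401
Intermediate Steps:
T(X, K) = -1 + X
f(G, m) = 2 + G (f(G, m) = (G + m) + (m - 2)*(3 - 4) = (G + m) + (-2 + m)*(-1) = (G + m) + (2 - m) = 2 + G)
N = 11190/1363 (N = 5 - (-146/47 + (2 + (-1 - 4))/29) = 5 - (-146*1/47 + (2 - 5)*(1/29)) = 5 - (-146/47 - 3*1/29) = 5 - (-146/47 - 3/29) = 5 - 1*(-4375/1363) = 5 + 4375/1363 = 11190/1363 ≈ 8.2098)
N² = (11190/1363)² = 125216100/1857769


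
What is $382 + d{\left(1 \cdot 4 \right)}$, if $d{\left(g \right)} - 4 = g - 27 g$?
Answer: $282$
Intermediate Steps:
$d{\left(g \right)} = 4 - 26 g$ ($d{\left(g \right)} = 4 + \left(g - 27 g\right) = 4 - 26 g$)
$382 + d{\left(1 \cdot 4 \right)} = 382 + \left(4 - 26 \cdot 1 \cdot 4\right) = 382 + \left(4 - 104\right) = 382 - 100 = 282$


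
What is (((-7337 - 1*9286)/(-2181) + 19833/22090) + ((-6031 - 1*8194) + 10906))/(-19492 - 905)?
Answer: 4089571453/25197245670 ≈ 0.16230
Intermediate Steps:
(((-7337 - 1*9286)/(-2181) + 19833/22090) + ((-6031 - 1*8194) + 10906))/(-19492 - 905) = (((-7337 - 9286)*(-1/2181) + 19833*(1/22090)) + ((-6031 - 8194) + 10906))/(-20397) = ((-16623*(-1/2181) + 19833/22090) + (-14225 + 10906))*(-1/20397) = ((5541/727 + 19833/22090) - 3319)*(-1/20397) = (136819281/16059430 - 3319)*(-1/20397) = -53164428889/16059430*(-1/20397) = 4089571453/25197245670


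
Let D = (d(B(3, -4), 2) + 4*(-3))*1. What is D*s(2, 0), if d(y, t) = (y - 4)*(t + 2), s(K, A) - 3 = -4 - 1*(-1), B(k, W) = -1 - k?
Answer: 0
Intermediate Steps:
s(K, A) = 0 (s(K, A) = 3 + (-4 - 1*(-1)) = 3 + (-4 + 1) = 3 - 3 = 0)
d(y, t) = (-4 + y)*(2 + t)
D = -44 (D = ((-8 - 4*2 + 2*(-1 - 1*3) + 2*(-1 - 1*3)) + 4*(-3))*1 = ((-8 - 8 + 2*(-1 - 3) + 2*(-1 - 3)) - 12)*1 = ((-8 - 8 + 2*(-4) + 2*(-4)) - 12)*1 = ((-8 - 8 - 8 - 8) - 12)*1 = (-32 - 12)*1 = -44*1 = -44)
D*s(2, 0) = -44*0 = 0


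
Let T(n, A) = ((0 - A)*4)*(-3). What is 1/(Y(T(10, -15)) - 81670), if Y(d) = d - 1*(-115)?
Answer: -1/81735 ≈ -1.2235e-5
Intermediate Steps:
T(n, A) = 12*A (T(n, A) = (-A*4)*(-3) = -4*A*(-3) = 12*A)
Y(d) = 115 + d (Y(d) = d + 115 = 115 + d)
1/(Y(T(10, -15)) - 81670) = 1/((115 + 12*(-15)) - 81670) = 1/((115 - 180) - 81670) = 1/(-65 - 81670) = 1/(-81735) = -1/81735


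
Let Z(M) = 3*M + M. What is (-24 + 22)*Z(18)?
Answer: -144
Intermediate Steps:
Z(M) = 4*M
(-24 + 22)*Z(18) = (-24 + 22)*(4*18) = -2*72 = -144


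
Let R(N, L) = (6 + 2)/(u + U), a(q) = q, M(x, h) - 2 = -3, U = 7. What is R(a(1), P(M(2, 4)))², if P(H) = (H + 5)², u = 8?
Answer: 64/225 ≈ 0.28444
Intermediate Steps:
M(x, h) = -1 (M(x, h) = 2 - 3 = -1)
P(H) = (5 + H)²
R(N, L) = 8/15 (R(N, L) = (6 + 2)/(8 + 7) = 8/15)
R(a(1), P(M(2, 4)))² = (8/15)² = 64/225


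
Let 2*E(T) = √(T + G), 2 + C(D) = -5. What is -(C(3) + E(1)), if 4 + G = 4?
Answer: 13/2 ≈ 6.5000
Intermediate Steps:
G = 0 (G = -4 + 4 = 0)
C(D) = -7 (C(D) = -2 - 5 = -7)
E(T) = √T/2 (E(T) = √(T + 0)/2 = √T/2)
-(C(3) + E(1)) = -(-7 + √1/2) = -(-7 + (½)*1) = -(-7 + ½) = -1*(-13/2) = 13/2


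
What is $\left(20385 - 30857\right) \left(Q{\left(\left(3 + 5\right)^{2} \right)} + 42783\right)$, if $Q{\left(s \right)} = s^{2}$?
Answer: $-490916888$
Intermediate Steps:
$\left(20385 - 30857\right) \left(Q{\left(\left(3 + 5\right)^{2} \right)} + 42783\right) = \left(20385 - 30857\right) \left(\left(\left(3 + 5\right)^{2}\right)^{2} + 42783\right) = - 10472 \left(\left(8^{2}\right)^{2} + 42783\right) = - 10472 \left(64^{2} + 42783\right) = - 10472 \left(4096 + 42783\right) = \left(-10472\right) 46879 = -490916888$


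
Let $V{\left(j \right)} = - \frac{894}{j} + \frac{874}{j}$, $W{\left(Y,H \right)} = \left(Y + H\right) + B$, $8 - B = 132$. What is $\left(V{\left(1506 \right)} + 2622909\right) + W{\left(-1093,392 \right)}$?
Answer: $\frac{1974429242}{753} \approx 2.6221 \cdot 10^{6}$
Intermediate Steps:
$B = -124$ ($B = 8 - 132 = -124$)
$W{\left(Y,H \right)} = -124 + H + Y$ ($W{\left(Y,H \right)} = \left(Y + H\right) - 124 = \left(H + Y\right) - 124 = -124 + H + Y$)
$V{\left(j \right)} = - \frac{20}{j}$
$\left(V{\left(1506 \right)} + 2622909\right) + W{\left(-1093,392 \right)} = \left(- \frac{20}{1506} + 2622909\right) - 825 = \left(\left(-20\right) \frac{1}{1506} + 2622909\right) - 825 = \left(- \frac{10}{753} + 2622909\right) - 825 = \frac{1975050467}{753} - 825 = \frac{1974429242}{753}$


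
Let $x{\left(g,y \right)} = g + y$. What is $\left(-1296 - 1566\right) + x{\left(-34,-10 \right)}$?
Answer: $-2906$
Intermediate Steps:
$\left(-1296 - 1566\right) + x{\left(-34,-10 \right)} = \left(-1296 - 1566\right) - 44 = -2862 - 44 = -2906$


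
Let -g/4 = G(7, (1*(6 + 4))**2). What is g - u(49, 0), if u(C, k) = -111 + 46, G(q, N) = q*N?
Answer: -2735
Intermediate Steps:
G(q, N) = N*q
u(C, k) = -65
g = -2800 (g = -4*(1*(6 + 4))**2*7 = -4*(1*10)**2*7 = -4*10**2*7 = -400*7 = -4*700 = -2800)
g - u(49, 0) = -2800 - 1*(-65) = -2800 + 65 = -2735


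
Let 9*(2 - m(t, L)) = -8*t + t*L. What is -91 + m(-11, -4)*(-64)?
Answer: 2159/3 ≈ 719.67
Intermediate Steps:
m(t, L) = 2 + 8*t/9 - L*t/9 (m(t, L) = 2 - (-8*t + t*L)/9 = 2 - (-8*t + L*t)/9 = 2 + (8*t/9 - L*t/9) = 2 + 8*t/9 - L*t/9)
-91 + m(-11, -4)*(-64) = -91 + (2 + (8/9)*(-11) - ⅑*(-4)*(-11))*(-64) = -91 + (2 - 88/9 - 44/9)*(-64) = -91 - 38/3*(-64) = -91 + 2432/3 = 2159/3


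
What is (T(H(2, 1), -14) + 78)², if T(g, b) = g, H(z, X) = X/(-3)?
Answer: 54289/9 ≈ 6032.1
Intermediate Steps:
H(z, X) = -X/3 (H(z, X) = X*(-⅓) = -X/3)
(T(H(2, 1), -14) + 78)² = (-⅓*1 + 78)² = (-⅓ + 78)² = (233/3)² = 54289/9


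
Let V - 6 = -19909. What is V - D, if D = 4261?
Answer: -24164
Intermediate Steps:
V = -19903 (V = 6 - 19909 = -19903)
V - D = -19903 - 1*4261 = -19903 - 4261 = -24164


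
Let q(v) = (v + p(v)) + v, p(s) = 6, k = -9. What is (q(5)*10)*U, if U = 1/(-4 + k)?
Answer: -160/13 ≈ -12.308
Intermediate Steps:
q(v) = 6 + 2*v (q(v) = (v + 6) + v = (6 + v) + v = 6 + 2*v)
U = -1/13 (U = 1/(-4 - 9) = 1/(-13) = -1/13 ≈ -0.076923)
(q(5)*10)*U = ((6 + 2*5)*10)*(-1/13) = ((6 + 10)*10)*(-1/13) = (16*10)*(-1/13) = 160*(-1/13) = -160/13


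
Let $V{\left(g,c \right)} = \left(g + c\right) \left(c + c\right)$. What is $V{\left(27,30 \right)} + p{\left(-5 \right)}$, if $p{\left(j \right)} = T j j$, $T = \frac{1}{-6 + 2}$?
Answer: $\frac{13655}{4} \approx 3413.8$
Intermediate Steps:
$V{\left(g,c \right)} = 2 c \left(c + g\right)$ ($V{\left(g,c \right)} = \left(c + g\right) 2 c = 2 c \left(c + g\right)$)
$T = - \frac{1}{4}$ ($T = \frac{1}{-4} = - \frac{1}{4} \approx -0.25$)
$p{\left(j \right)} = - \frac{j^{2}}{4}$ ($p{\left(j \right)} = - \frac{j}{4} j = - \frac{j^{2}}{4}$)
$V{\left(27,30 \right)} + p{\left(-5 \right)} = 2 \cdot 30 \left(30 + 27\right) - \frac{\left(-5\right)^{2}}{4} = 2 \cdot 30 \cdot 57 - \frac{25}{4} = 3420 - \frac{25}{4} = \frac{13655}{4}$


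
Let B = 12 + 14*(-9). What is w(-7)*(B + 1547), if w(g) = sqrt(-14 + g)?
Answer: 1433*I*sqrt(21) ≈ 6566.8*I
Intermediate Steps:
B = -114 (B = 12 - 126 = -114)
w(-7)*(B + 1547) = sqrt(-14 - 7)*(-114 + 1547) = sqrt(-21)*1433 = (I*sqrt(21))*1433 = 1433*I*sqrt(21)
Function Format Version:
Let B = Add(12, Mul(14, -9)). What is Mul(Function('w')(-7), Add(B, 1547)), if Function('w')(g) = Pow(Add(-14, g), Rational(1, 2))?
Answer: Mul(1433, I, Pow(21, Rational(1, 2))) ≈ Mul(6566.8, I)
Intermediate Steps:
B = -114 (B = Add(12, -126) = -114)
Mul(Function('w')(-7), Add(B, 1547)) = Mul(Pow(Add(-14, -7), Rational(1, 2)), Add(-114, 1547)) = Mul(Pow(-21, Rational(1, 2)), 1433) = Mul(Mul(I, Pow(21, Rational(1, 2))), 1433) = Mul(1433, I, Pow(21, Rational(1, 2)))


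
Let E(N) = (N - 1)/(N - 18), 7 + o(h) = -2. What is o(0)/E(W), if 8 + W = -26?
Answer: -468/35 ≈ -13.371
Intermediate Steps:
W = -34 (W = -8 - 26 = -34)
o(h) = -9 (o(h) = -7 - 2 = -9)
E(N) = (-1 + N)/(-18 + N)
o(0)/E(W) = -9*(-18 - 34)/(-1 - 34) = -9/(-35/(-52)) = -9/((-1/52*(-35))) = -9/35/52 = -9*52/35 = -468/35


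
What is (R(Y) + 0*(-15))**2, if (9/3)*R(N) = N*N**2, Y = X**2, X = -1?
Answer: 1/9 ≈ 0.11111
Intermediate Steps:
Y = 1 (Y = (-1)**2 = 1)
R(N) = N**3/3 (R(N) = (N*N**2)/3 = N**3/3)
(R(Y) + 0*(-15))**2 = ((1/3)*1**3 + 0*(-15))**2 = ((1/3)*1 + 0)**2 = (1/3 + 0)**2 = (1/3)**2 = 1/9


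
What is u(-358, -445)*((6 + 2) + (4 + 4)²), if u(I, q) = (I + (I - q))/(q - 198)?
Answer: 19512/643 ≈ 30.345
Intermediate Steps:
u(I, q) = (-q + 2*I)/(-198 + q)
u(-358, -445)*((6 + 2) + (4 + 4)²) = ((-1*(-445) + 2*(-358))/(-198 - 445))*((6 + 2) + (4 + 4)²) = ((445 - 716)/(-643))*(8 + 8²) = (-1/643*(-271))*(8 + 64) = (271/643)*72 = 19512/643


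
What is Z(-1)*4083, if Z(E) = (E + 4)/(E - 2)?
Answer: -4083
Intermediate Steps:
Z(E) = (4 + E)/(-2 + E)
Z(-1)*4083 = ((4 - 1)/(-2 - 1))*4083 = (3/(-3))*4083 = -⅓*3*4083 = -1*4083 = -4083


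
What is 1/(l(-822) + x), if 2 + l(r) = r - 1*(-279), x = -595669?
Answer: -1/596214 ≈ -1.6773e-6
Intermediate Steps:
l(r) = 277 + r (l(r) = -2 + (r - 1*(-279)) = -2 + (r + 279) = -2 + (279 + r) = 277 + r)
1/(l(-822) + x) = 1/((277 - 822) - 595669) = 1/(-545 - 595669) = 1/(-596214) = -1/596214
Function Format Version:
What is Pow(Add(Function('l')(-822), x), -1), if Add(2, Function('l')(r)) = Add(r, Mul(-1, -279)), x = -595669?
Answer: Rational(-1, 596214) ≈ -1.6773e-6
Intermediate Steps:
Function('l')(r) = Add(277, r) (Function('l')(r) = Add(-2, Add(r, Mul(-1, -279))) = Add(-2, Add(r, 279)) = Add(-2, Add(279, r)) = Add(277, r))
Pow(Add(Function('l')(-822), x), -1) = Pow(Add(Add(277, -822), -595669), -1) = Pow(Add(-545, -595669), -1) = Pow(-596214, -1) = Rational(-1, 596214)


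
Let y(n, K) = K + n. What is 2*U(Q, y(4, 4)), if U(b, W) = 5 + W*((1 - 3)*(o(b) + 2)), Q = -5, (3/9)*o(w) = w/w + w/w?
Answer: -246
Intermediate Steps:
o(w) = 6 (o(w) = 3*(w/w + w/w) = 3*(1 + 1) = 3*2 = 6)
U(b, W) = 5 - 16*W (U(b, W) = 5 + W*((1 - 3)*(6 + 2)) = 5 + W*(-2*8) = 5 + W*(-16) = 5 - 16*W)
2*U(Q, y(4, 4)) = 2*(5 - 16*(4 + 4)) = 2*(5 - 16*8) = 2*(5 - 128) = 2*(-123) = -246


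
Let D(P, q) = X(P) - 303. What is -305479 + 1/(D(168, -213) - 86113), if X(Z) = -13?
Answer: -26402244492/86429 ≈ -3.0548e+5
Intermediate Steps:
D(P, q) = -316 (D(P, q) = -13 - 303 = -316)
-305479 + 1/(D(168, -213) - 86113) = -305479 + 1/(-316 - 86113) = -305479 + 1/(-86429) = -305479 - 1/86429 = -26402244492/86429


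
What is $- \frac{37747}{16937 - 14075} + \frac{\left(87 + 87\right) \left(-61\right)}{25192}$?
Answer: $- \frac{245324923}{18024876} \approx -13.61$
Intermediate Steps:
$- \frac{37747}{16937 - 14075} + \frac{\left(87 + 87\right) \left(-61\right)}{25192} = - \frac{37747}{16937 - 14075} + 174 \left(-61\right) \frac{1}{25192} = - \frac{37747}{2862} - \frac{5307}{12596} = - \frac{245324923}{18024876}$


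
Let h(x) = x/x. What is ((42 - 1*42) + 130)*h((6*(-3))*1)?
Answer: 130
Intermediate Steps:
h(x) = 1
((42 - 1*42) + 130)*h((6*(-3))*1) = ((42 - 1*42) + 130)*1 = ((42 - 42) + 130)*1 = (0 + 130)*1 = 130*1 = 130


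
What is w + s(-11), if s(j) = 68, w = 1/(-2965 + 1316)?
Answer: 112131/1649 ≈ 67.999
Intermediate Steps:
w = -1/1649 (w = 1/(-1649) = -1/1649 ≈ -0.00060643)
w + s(-11) = -1/1649 + 68 = 112131/1649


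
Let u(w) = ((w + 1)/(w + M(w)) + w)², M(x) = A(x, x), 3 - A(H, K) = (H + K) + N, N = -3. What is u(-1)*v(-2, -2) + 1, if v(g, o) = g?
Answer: -1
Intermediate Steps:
A(H, K) = 6 - H - K (A(H, K) = 3 - ((H + K) - 3) = 3 - (-3 + H + K) = 3 + (3 - H - K) = 6 - H - K)
M(x) = 6 - 2*x (M(x) = 6 - x - x = 6 - 2*x)
u(w) = (w + (1 + w)/(6 - w))² (u(w) = ((w + 1)/(w + (6 - 2*w)) + w)² = ((1 + w)/(6 - w) + w)² = (w + (1 + w)/(6 - w))²)
u(-1)*v(-2, -2) + 1 = ((1 - 1*(-1)² + 7*(-1))²/(-6 - 1)²)*(-2) + 1 = ((1 - 1*1 - 7)²/(-7)²)*(-2) + 1 = ((1 - 1 - 7)²/49)*(-2) + 1 = ((1/49)*(-7)²)*(-2) + 1 = ((1/49)*49)*(-2) + 1 = 1*(-2) + 1 = -2 + 1 = -1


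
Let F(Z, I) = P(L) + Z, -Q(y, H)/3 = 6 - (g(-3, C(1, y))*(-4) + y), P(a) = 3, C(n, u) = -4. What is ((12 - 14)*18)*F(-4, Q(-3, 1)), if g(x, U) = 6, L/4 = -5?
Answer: 36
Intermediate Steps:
L = -20 (L = 4*(-5) = -20)
Q(y, H) = -90 + 3*y (Q(y, H) = -3*(6 - (6*(-4) + y)) = -3*(6 - (-24 + y)) = -3*(6 + (24 - y)) = -3*(30 - y) = -90 + 3*y)
F(Z, I) = 3 + Z
((12 - 14)*18)*F(-4, Q(-3, 1)) = ((12 - 14)*18)*(3 - 4) = -2*18*(-1) = -36*(-1) = 36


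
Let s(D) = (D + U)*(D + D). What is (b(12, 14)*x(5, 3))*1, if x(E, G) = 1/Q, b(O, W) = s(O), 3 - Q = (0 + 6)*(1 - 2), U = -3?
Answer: 24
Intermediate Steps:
Q = 9 (Q = 3 - (0 + 6)*(1 - 2) = 3 - 6*(-1) = 3 - 1*(-6) = 3 + 6 = 9)
s(D) = 2*D*(-3 + D) (s(D) = (D - 3)*(D + D) = (-3 + D)*(2*D) = 2*D*(-3 + D))
b(O, W) = 2*O*(-3 + O)
x(E, G) = 1/9
(b(12, 14)*x(5, 3))*1 = ((2*12*(-3 + 12))*(1/9))*1 = ((2*12*9)*(1/9))*1 = (216*(1/9))*1 = 24*1 = 24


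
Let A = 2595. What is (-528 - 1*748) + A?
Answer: 1319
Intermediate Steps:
(-528 - 1*748) + A = (-528 - 1*748) + 2595 = (-528 - 748) + 2595 = -1276 + 2595 = 1319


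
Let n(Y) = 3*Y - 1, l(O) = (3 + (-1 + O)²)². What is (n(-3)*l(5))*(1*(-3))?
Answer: 10830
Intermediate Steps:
n(Y) = -1 + 3*Y
(n(-3)*l(5))*(1*(-3)) = ((-1 + 3*(-3))*(3 + (-1 + 5)²)²)*(1*(-3)) = ((-1 - 9)*(3 + 4²)²)*(-3) = -10*(3 + 16)²*(-3) = -10*19²*(-3) = -10*361*(-3) = -3610*(-3) = 10830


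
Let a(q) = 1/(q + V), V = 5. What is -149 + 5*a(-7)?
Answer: -303/2 ≈ -151.50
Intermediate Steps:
a(q) = 1/(5 + q) (a(q) = 1/(q + 5) = 1/(5 + q))
-149 + 5*a(-7) = -149 + 5/(5 - 7) = -149 + 5/(-2) = -149 + 5*(-½) = -149 - 5/2 = -303/2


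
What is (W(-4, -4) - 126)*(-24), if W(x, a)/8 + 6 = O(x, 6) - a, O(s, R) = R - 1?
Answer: 2448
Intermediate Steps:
O(s, R) = -1 + R
W(x, a) = -8 - 8*a (W(x, a) = -48 + 8*((-1 + 6) - a) = -48 + 8*(5 - a) = -48 + (40 - 8*a) = -8 - 8*a)
(W(-4, -4) - 126)*(-24) = ((-8 - 8*(-4)) - 126)*(-24) = ((-8 + 32) - 126)*(-24) = (24 - 126)*(-24) = -102*(-24) = 2448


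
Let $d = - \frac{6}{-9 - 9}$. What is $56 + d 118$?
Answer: $\frac{286}{3} \approx 95.333$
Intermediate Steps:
$d = \frac{1}{3}$ ($d = - \frac{6}{-9 - 9} = - \frac{6}{-18} = \left(-6\right) \left(- \frac{1}{18}\right) = \frac{1}{3} \approx 0.33333$)
$56 + d 118 = 56 + \frac{1}{3} \cdot 118 = 56 + \frac{118}{3} = \frac{286}{3}$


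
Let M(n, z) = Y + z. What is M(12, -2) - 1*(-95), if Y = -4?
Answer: 89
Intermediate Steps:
M(n, z) = -4 + z
M(12, -2) - 1*(-95) = (-4 - 2) - 1*(-95) = -6 + 95 = 89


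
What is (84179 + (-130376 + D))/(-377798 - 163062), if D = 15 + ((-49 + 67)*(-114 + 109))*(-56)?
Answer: 20571/270430 ≈ 0.076068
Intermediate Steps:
D = 5055 (D = 15 + (18*(-5))*(-56) = 15 - 90*(-56) = 15 + 5040 = 5055)
(84179 + (-130376 + D))/(-377798 - 163062) = (84179 + (-130376 + 5055))/(-377798 - 163062) = (84179 - 125321)/(-540860) = -41142*(-1/540860) = 20571/270430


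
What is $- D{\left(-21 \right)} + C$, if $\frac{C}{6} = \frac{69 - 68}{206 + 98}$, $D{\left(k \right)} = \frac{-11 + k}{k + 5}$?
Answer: $- \frac{301}{152} \approx -1.9803$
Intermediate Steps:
$D{\left(k \right)} = \frac{-11 + k}{5 + k}$
$C = \frac{3}{152}$ ($C = 6 \frac{69 - 68}{206 + 98} = 6 \cdot 1 \cdot \frac{1}{304} = 6 \cdot \frac{1}{304} = \frac{3}{152} \approx 0.019737$)
$- D{\left(-21 \right)} + C = - \frac{-11 - 21}{5 - 21} + \frac{3}{152} = - \frac{-32}{-16} + \frac{3}{152} = - \frac{\left(-1\right) \left(-32\right)}{16} + \frac{3}{152} = \left(-1\right) 2 + \frac{3}{152} = -2 + \frac{3}{152} = - \frac{301}{152}$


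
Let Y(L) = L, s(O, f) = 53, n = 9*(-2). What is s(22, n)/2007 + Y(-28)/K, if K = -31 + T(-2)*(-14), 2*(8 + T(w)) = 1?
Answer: -26137/74259 ≈ -0.35197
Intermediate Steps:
n = -18
T(w) = -15/2 (T(w) = -8 + (½)*1 = -8 + ½ = -15/2)
K = 74 (K = -31 - 15/2*(-14) = -31 + 105 = 74)
s(22, n)/2007 + Y(-28)/K = 53/2007 - 28/74 = 53*(1/2007) - 28*1/74 = 53/2007 - 14/37 = -26137/74259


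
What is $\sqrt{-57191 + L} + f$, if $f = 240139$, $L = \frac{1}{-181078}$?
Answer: $240139 + \frac{3 i \sqrt{208361060467458}}{181078} \approx 2.4014 \cdot 10^{5} + 239.15 i$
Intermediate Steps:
$L = - \frac{1}{181078} \approx -5.5225 \cdot 10^{-6}$
$\sqrt{-57191 + L} + f = \sqrt{-57191 - \frac{1}{181078}} + 240139 = \sqrt{- \frac{10356031899}{181078}} + 240139 = \frac{3 i \sqrt{208361060467458}}{181078} + 240139 = 240139 + \frac{3 i \sqrt{208361060467458}}{181078}$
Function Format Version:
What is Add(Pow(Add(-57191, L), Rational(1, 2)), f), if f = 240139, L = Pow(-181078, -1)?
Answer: Add(240139, Mul(Rational(3, 181078), I, Pow(208361060467458, Rational(1, 2)))) ≈ Add(2.4014e+5, Mul(239.15, I))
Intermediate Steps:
L = Rational(-1, 181078) ≈ -5.5225e-6
Add(Pow(Add(-57191, L), Rational(1, 2)), f) = Add(Pow(Add(-57191, Rational(-1, 181078)), Rational(1, 2)), 240139) = Add(Pow(Rational(-10356031899, 181078), Rational(1, 2)), 240139) = Add(Mul(Rational(3, 181078), I, Pow(208361060467458, Rational(1, 2))), 240139) = Add(240139, Mul(Rational(3, 181078), I, Pow(208361060467458, Rational(1, 2))))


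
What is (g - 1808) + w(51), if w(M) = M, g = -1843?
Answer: -3600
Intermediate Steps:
(g - 1808) + w(51) = (-1843 - 1808) + 51 = -3651 + 51 = -3600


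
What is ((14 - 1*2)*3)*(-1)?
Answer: -36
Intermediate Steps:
((14 - 1*2)*3)*(-1) = ((14 - 2)*3)*(-1) = (12*3)*(-1) = 36*(-1) = -36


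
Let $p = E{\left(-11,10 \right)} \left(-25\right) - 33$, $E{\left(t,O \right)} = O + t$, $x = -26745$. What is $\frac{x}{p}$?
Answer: $\frac{26745}{8} \approx 3343.1$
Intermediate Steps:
$p = -8$ ($p = \left(10 - 11\right) \left(-25\right) - 33 = \left(-1\right) \left(-25\right) - 33 = 25 - 33 = -8$)
$\frac{x}{p} = - \frac{26745}{-8} = \left(-26745\right) \left(- \frac{1}{8}\right) = \frac{26745}{8}$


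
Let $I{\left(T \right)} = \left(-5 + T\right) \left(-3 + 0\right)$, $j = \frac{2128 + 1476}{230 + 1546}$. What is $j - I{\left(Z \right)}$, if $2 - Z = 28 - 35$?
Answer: $\frac{6229}{444} \approx 14.029$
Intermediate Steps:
$j = \frac{901}{444}$ ($j = \frac{3604}{1776} = 3604 \cdot \frac{1}{1776} = \frac{901}{444} \approx 2.0293$)
$Z = 9$ ($Z = 2 - \left(28 - 35\right) = 2 - -7 = 2 + 7 = 9$)
$I{\left(T \right)} = 15 - 3 T$ ($I{\left(T \right)} = \left(-5 + T\right) \left(-3\right) = 15 - 3 T$)
$j - I{\left(Z \right)} = \frac{901}{444} - \left(15 - 27\right) = \frac{901}{444} - -12 = \frac{901}{444} + 12 = \frac{6229}{444}$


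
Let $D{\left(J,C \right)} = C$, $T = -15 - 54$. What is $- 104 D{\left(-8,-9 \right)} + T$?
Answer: $867$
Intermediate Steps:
$T = -69$
$- 104 D{\left(-8,-9 \right)} + T = \left(-104\right) \left(-9\right) - 69 = 936 - 69 = 867$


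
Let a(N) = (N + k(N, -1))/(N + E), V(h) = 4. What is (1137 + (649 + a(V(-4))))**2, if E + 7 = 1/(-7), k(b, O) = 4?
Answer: 384865924/121 ≈ 3.1807e+6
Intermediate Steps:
E = -50/7 (E = -7 + 1/(-7) = -7 - 1/7 = -50/7 ≈ -7.1429)
a(N) = (4 + N)/(-50/7 + N) (a(N) = (N + 4)/(N - 50/7) = (4 + N)/(-50/7 + N))
(1137 + (649 + a(V(-4))))**2 = (1137 + (649 + 7*(4 + 4)/(-50 + 7*4)))**2 = (1137 + (649 + 7*8/(-50 + 28)))**2 = (1137 + (649 + 7*8/(-22)))**2 = (1137 + (649 + 7*(-1/22)*8))**2 = (1137 + (649 - 28/11))**2 = (1137 + 7111/11)**2 = (19618/11)**2 = 384865924/121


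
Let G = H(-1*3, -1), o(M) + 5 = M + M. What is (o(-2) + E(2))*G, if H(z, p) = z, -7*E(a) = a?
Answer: 195/7 ≈ 27.857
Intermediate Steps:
o(M) = -5 + 2*M (o(M) = -5 + (M + M) = -5 + 2*M)
E(a) = -a/7
G = -3 (G = -1*3 = -3)
(o(-2) + E(2))*G = ((-5 + 2*(-2)) - 1/7*2)*(-3) = ((-5 - 4) - 2/7)*(-3) = (-9 - 2/7)*(-3) = -65/7*(-3) = 195/7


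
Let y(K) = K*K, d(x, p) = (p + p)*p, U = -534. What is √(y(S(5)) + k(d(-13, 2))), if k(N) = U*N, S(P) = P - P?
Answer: 4*I*√267 ≈ 65.361*I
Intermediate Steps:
S(P) = 0
d(x, p) = 2*p² (d(x, p) = (2*p)*p = 2*p²)
k(N) = -534*N
y(K) = K²
√(y(S(5)) + k(d(-13, 2))) = √(0² - 1068*2²) = √(0 - 1068*4) = √(0 - 534*8) = √(0 - 4272) = √(-4272) = 4*I*√267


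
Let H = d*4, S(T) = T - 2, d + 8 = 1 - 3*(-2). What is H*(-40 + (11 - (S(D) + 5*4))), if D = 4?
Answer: 204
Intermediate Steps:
d = -1 (d = -8 + (1 - 3*(-2)) = -8 + (1 + 6) = -8 + 7 = -1)
S(T) = -2 + T
H = -4 (H = -1*4 = -4)
H*(-40 + (11 - (S(D) + 5*4))) = -4*(-40 + (11 - ((-2 + 4) + 5*4))) = -4*(-40 + (11 - (2 + 20))) = -4*(-40 + (11 - 1*22)) = -4*(-40 + (11 - 22)) = -4*(-40 - 11) = -4*(-51) = 204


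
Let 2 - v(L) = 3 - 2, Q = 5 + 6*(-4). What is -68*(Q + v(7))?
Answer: 1224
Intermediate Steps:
Q = -19 (Q = 5 - 24 = -19)
v(L) = 1 (v(L) = 2 - (3 - 2) = 2 - 1*1 = 2 - 1 = 1)
-68*(Q + v(7)) = -68*(-19 + 1) = -68*(-18) = 1224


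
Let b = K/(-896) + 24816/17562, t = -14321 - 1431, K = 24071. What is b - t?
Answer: 41244319223/2622592 ≈ 15727.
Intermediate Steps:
t = -15752
b = -66749961/2622592 (b = 24071/(-896) + 24816/17562 = 24071*(-1/896) + 24816*(1/17562) = -24071/896 + 4136/2927 = -66749961/2622592 ≈ -25.452)
b - t = -66749961/2622592 - 1*(-15752) = -66749961/2622592 + 15752 = 41244319223/2622592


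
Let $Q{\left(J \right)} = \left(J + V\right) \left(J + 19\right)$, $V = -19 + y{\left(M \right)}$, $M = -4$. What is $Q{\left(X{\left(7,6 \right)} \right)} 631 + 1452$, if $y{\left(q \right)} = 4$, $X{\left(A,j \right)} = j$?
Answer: $-140523$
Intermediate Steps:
$V = -15$ ($V = -19 + 4 = -15$)
$Q{\left(J \right)} = \left(-15 + J\right) \left(19 + J\right)$ ($Q{\left(J \right)} = \left(J - 15\right) \left(J + 19\right) = \left(-15 + J\right) \left(19 + J\right)$)
$Q{\left(X{\left(7,6 \right)} \right)} 631 + 1452 = \left(-285 + 6^{2} + 4 \cdot 6\right) 631 + 1452 = \left(-285 + 36 + 24\right) 631 + 1452 = \left(-225\right) 631 + 1452 = -141975 + 1452 = -140523$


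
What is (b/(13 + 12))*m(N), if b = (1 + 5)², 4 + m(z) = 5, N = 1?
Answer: 36/25 ≈ 1.4400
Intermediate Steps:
m(z) = 1 (m(z) = -4 + 5 = 1)
b = 36 (b = 6² = 36)
(b/(13 + 12))*m(N) = (36/(13 + 12))*1 = (36/25)*1 = 36/25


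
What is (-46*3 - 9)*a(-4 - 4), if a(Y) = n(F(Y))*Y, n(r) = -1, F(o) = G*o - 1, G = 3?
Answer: -1176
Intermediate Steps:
F(o) = -1 + 3*o (F(o) = 3*o - 1 = -1 + 3*o)
a(Y) = -Y
(-46*3 - 9)*a(-4 - 4) = (-46*3 - 9)*(-(-4 - 4)) = (-23*6 - 9)*(-1*(-8)) = (-138 - 9)*8 = -147*8 = -1176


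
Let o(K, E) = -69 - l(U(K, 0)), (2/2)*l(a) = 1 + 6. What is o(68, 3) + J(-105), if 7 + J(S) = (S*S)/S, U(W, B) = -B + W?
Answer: -188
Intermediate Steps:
U(W, B) = W - B
l(a) = 7 (l(a) = 1 + 6 = 7)
J(S) = -7 + S (J(S) = -7 + (S*S)/S = -7 + S**2/S = -7 + S)
o(K, E) = -76 (o(K, E) = -69 - 1*7 = -69 - 7 = -76)
o(68, 3) + J(-105) = -76 + (-7 - 105) = -76 - 112 = -188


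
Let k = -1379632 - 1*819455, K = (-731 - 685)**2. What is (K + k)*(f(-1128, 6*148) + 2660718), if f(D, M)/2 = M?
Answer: -516606373314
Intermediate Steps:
f(D, M) = 2*M
K = 2005056 (K = (-1416)**2 = 2005056)
k = -2199087 (k = -1379632 - 819455 = -2199087)
(K + k)*(f(-1128, 6*148) + 2660718) = (2005056 - 2199087)*(2*(6*148) + 2660718) = -194031*(2*888 + 2660718) = -194031*(1776 + 2660718) = -194031*2662494 = -516606373314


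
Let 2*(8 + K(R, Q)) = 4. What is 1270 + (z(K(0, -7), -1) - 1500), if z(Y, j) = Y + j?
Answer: -237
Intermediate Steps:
K(R, Q) = -6 (K(R, Q) = -8 + (½)*4 = -8 + 2 = -6)
1270 + (z(K(0, -7), -1) - 1500) = 1270 + ((-6 - 1) - 1500) = 1270 + (-7 - 1500) = 1270 - 1507 = -237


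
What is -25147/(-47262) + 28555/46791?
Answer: 842073229/737145414 ≈ 1.1423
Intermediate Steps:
-25147/(-47262) + 28555/46791 = -25147*(-1/47262) + 28555*(1/46791) = 25147/47262 + 28555/46791 = 842073229/737145414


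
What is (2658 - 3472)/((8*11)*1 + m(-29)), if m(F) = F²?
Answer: -814/929 ≈ -0.87621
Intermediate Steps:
(2658 - 3472)/((8*11)*1 + m(-29)) = (2658 - 3472)/((8*11)*1 + (-29)²) = -814/(88*1 + 841) = -814/(88 + 841) = -814/929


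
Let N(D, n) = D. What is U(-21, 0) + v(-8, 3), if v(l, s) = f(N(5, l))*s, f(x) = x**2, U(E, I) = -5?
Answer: 70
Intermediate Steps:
v(l, s) = 25*s (v(l, s) = 5**2*s = 25*s)
U(-21, 0) + v(-8, 3) = -5 + 25*3 = -5 + 75 = 70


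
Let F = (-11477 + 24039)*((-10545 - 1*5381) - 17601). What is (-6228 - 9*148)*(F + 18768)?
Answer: 3183874389360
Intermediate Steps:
F = -421166174 (F = 12562*((-10545 - 5381) - 17601) = 12562*(-15926 - 17601) = 12562*(-33527) = -421166174)
(-6228 - 9*148)*(F + 18768) = (-6228 - 9*148)*(-421166174 + 18768) = (-6228 - 1332)*(-421147406) = -7560*(-421147406) = 3183874389360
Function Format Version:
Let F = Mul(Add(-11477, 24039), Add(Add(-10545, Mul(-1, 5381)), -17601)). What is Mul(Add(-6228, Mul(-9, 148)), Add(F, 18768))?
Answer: 3183874389360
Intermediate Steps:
F = -421166174 (F = Mul(12562, Add(Add(-10545, -5381), -17601)) = Mul(12562, Add(-15926, -17601)) = Mul(12562, -33527) = -421166174)
Mul(Add(-6228, Mul(-9, 148)), Add(F, 18768)) = Mul(Add(-6228, Mul(-9, 148)), Add(-421166174, 18768)) = Mul(Add(-6228, -1332), -421147406) = Mul(-7560, -421147406) = 3183874389360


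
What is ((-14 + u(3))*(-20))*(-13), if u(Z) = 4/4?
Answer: -3380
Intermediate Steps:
u(Z) = 1 (u(Z) = 4*(¼) = 1)
((-14 + u(3))*(-20))*(-13) = ((-14 + 1)*(-20))*(-13) = -13*(-20)*(-13) = 260*(-13) = -3380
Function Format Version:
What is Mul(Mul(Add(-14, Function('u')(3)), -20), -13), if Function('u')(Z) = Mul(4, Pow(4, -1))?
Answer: -3380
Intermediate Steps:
Function('u')(Z) = 1 (Function('u')(Z) = Mul(4, Rational(1, 4)) = 1)
Mul(Mul(Add(-14, Function('u')(3)), -20), -13) = Mul(Mul(Add(-14, 1), -20), -13) = Mul(Mul(-13, -20), -13) = Mul(260, -13) = -3380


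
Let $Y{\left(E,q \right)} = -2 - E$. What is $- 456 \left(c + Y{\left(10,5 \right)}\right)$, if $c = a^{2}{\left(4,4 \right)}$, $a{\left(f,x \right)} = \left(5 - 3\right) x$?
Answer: $-23712$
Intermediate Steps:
$a{\left(f,x \right)} = 2 x$
$c = 64$ ($c = \left(2 \cdot 4\right)^{2} = 8^{2} = 64$)
$- 456 \left(c + Y{\left(10,5 \right)}\right) = - 456 \left(64 - 12\right) = \left(-456\right) 52 = -23712$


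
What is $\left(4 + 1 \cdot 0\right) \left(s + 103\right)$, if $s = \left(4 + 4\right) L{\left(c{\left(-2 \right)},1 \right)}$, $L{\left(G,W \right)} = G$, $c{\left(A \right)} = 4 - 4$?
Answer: $412$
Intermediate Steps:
$c{\left(A \right)} = 0$
$s = 0$ ($s = \left(4 + 4\right) 0 = 8 \cdot 0 = 0$)
$\left(4 + 1 \cdot 0\right) \left(s + 103\right) = \left(4 + 1 \cdot 0\right) \left(0 + 103\right) = \left(4 + 0\right) 103 = 4 \cdot 103 = 412$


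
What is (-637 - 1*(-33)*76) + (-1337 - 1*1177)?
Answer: -643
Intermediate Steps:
(-637 - 1*(-33)*76) + (-1337 - 1*1177) = (-637 + 33*76) + (-1337 - 1177) = (-637 + 2508) - 2514 = 1871 - 2514 = -643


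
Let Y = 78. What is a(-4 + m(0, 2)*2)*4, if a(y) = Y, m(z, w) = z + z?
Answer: 312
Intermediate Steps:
m(z, w) = 2*z
a(y) = 78
a(-4 + m(0, 2)*2)*4 = 78*4 = 312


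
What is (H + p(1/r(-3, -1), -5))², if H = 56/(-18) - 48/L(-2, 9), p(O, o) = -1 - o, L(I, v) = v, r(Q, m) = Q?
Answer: 1600/81 ≈ 19.753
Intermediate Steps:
H = -76/9 (H = 56/(-18) - 48/9 = 56*(-1/18) - 48*⅑ = -28/9 - 16/3 = -76/9 ≈ -8.4444)
(H + p(1/r(-3, -1), -5))² = (-76/9 + (-1 - 1*(-5)))² = (-76/9 + (-1 + 5))² = (-76/9 + 4)² = (-40/9)² = 1600/81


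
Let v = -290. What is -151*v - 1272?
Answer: 42518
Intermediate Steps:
-151*v - 1272 = -151*(-290) - 1272 = 43790 - 1272 = 42518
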